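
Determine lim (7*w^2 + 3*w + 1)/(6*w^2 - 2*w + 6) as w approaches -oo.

Numerator and denominator both have degree 2.
Dividing every term by w^2, all lower-order terms vanish and the limit is the ratio of leading coefficients, 7/(6) = 7/6.

7/6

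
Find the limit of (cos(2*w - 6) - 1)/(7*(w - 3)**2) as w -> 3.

-2/7

Direct substitution gives 0/0.
Apply L'Hôpital: lim (-2*sin(2*w - 6))/(14*w - 42), still 0/0.
After 2 applications of L'Hôpital's rule the quotient is (-4*cos(2*w - 6))/(14); substituting w = 3 gives -2/7.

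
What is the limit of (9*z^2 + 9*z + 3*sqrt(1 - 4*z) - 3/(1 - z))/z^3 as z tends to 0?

Substitution gives 0/0; apply L'Hôpital's rule 3 times.
After differentiating numerator and denominator 3 times the quotient is (-18/(z - 1)^4 - 72/(1 - 4*z)^(5/2))/(6); at z = 0 this is -15.

-15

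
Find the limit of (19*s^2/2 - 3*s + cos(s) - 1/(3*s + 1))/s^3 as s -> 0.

Substitution gives 0/0 (the numerator vanishes to order 3).
Expand each term to order s^3: the coefficient of s^3 in cos(s) is 0 and in −1/(1 + 3s) is 27.
Lower-order terms cancel with the polynomial part, so the numerator is (27)·s^3 + o(s^3), and the limit is (27)/(1) = 27.

27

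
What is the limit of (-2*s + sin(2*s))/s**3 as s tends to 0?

Direct substitution gives 0/0.
Apply L'Hôpital: lim (2*cos(2*s) - 2)/(3*s^2), still 0/0.
Apply L'Hôpital: lim (-4*sin(2*s))/(6*s), still 0/0.
After 3 applications of L'Hôpital's rule the quotient is (-8*cos(2*s))/(6); substituting s = 0 gives -4/3.

-4/3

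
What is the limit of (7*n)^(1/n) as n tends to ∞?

Base → ∞ and exponent → 0: an ∞^0 form.
Take logs: (1/n)·ln(7·n^1) = (ln 7 + 1·ln n)/n → 0.
So the limit is e^0 = 1.

1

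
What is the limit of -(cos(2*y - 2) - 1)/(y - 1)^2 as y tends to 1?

2

Direct substitution gives 0/0.
Apply L'Hôpital: lim (-2*sin(2*y - 2))/(2 - 2*y), still 0/0.
After 2 applications of L'Hôpital's rule the quotient is (-4*cos(2*y - 2))/(-2); substituting y = 1 gives 2.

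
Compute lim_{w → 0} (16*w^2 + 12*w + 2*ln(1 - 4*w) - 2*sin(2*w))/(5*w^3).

-8

Substitution gives 0/0; apply L'Hôpital's rule 3 times.
After differentiating numerator and denominator 3 times the quotient is (16*cos(2*w) + 256/(4*w - 1)^3)/(30); at w = 0 this is -8.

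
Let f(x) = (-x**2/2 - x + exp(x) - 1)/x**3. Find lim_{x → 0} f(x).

Direct substitution gives 0/0.
Apply L'Hôpital: lim (-x + e^(x) - 1)/(3*x^2), still 0/0.
Apply L'Hôpital: lim (e^(x) - 1)/(6*x), still 0/0.
After 3 applications of L'Hôpital's rule the quotient is (e^(x))/(6); substituting x = 0 gives 1/6.

1/6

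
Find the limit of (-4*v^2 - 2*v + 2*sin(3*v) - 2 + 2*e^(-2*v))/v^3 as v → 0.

-35/3

Substitution gives 0/0 (the numerator vanishes to order 3).
Expand each term to order v^3: the coefficient of v^3 in 2·e^(-2v) is -8/3 and in 2·sin(3v) is -9.
Lower-order terms cancel with the polynomial part, so the numerator is (-35/3)·v^3 + o(v^3), and the limit is (-35/3)/(1) = -35/3.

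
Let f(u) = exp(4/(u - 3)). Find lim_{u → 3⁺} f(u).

∞

As u → 3⁺, 4/(u - 3) → +∞, so e^(4/(u - 3)) → ∞.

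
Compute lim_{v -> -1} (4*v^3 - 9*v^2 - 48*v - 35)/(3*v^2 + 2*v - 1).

9/2

At v = -1 both the top and bottom vanish — a removable singularity. Factoring out (v + 1) from each leaves (4*v^2 - 13*v - 35)/(3*v - 1), which at v = -1 equals 9/2.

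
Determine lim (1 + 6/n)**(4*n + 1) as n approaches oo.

The base → 1 and the exponent → ∞: a 1^∞ form.
Take logarithms: (4n + 1)·ln(1 + 6/n). Since ln(1+u) ~ u for small u, this behaves like (4n)·(6/n) → 24.
So the limit is e^(24).

e^(24)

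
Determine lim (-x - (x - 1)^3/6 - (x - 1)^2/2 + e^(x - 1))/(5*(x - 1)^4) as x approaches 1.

Direct substitution gives 0/0.
Apply L'Hôpital: lim (-x - (x - 1)^2/2 + e^(x - 1))/(20*(x - 1)^3), still 0/0.
Apply L'Hôpital: lim (-x + e^(x - 1))/(60*(x - 1)^2), still 0/0.
Apply L'Hôpital: lim (e^(x - 1) - 1)/(120*x - 120), still 0/0.
After 4 applications of L'Hôpital's rule the quotient is (e^(x - 1))/(120); substituting x = 1 gives 1/120.

1/120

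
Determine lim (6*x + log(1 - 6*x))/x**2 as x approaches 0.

Direct substitution gives 0/0.
Apply L'Hôpital: lim (6 - 6/(1 - 6*x))/(2*x), still 0/0.
After 2 applications of L'Hôpital's rule the quotient is (-36/(1 - 6*x)^2)/(2); substituting x = 0 gives -18.

-18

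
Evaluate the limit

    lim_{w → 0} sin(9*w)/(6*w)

Substitution gives 0/0.
Write it as (9/6)·sin(9w)/(9w); since sin(u)/u → 1, the limit is 3/2.

3/2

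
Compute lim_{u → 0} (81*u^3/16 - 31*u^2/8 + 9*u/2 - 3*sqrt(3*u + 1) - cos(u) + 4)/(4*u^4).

Substitution gives 0/0; apply L'Hôpital's rule 4 times.
After differentiating numerator and denominator 4 times the quotient is (-cos(u) + 3645/(16*(3*u + 1)^(7/2)))/(96); at u = 0 this is 3629/1536.

3629/1536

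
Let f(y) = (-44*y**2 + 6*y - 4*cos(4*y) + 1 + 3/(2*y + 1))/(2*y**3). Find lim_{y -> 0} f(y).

-12

Substitution gives 0/0 (the numerator vanishes to order 3).
Expand each term to order y^3: the coefficient of y^3 in 3·1/(1 + 2y) is -24 and in -4·cos(4y) is 0.
Lower-order terms cancel with the polynomial part, so the numerator is (-24)·y^3 + o(y^3), and the limit is (-24)/(2) = -12.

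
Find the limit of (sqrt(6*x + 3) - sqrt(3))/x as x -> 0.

Substitution gives 0/0. Multiply numerator and denominator by the conjugate √(3 + 6x) + √3.
The numerator becomes (3 + 6x) − 3 = 6x, so the expression simplifies to 6/(√(3 + 6x) + √3).
Letting x → 0 gives 6/(2√3) = √(3).

√(3)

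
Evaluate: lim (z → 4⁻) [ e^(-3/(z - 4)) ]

As z → 4⁻, -3/(z - 4) → +∞, so e^(-3/(z - 4)) → ∞.

∞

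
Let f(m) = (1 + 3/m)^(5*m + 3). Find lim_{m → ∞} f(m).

Write it as [(1 + 3/m)^m]^(5) · (1 + 3/m)^(3). The bracketed term tends to e^(3) and the second factor to 1, so the limit is e^(15).

e^(15)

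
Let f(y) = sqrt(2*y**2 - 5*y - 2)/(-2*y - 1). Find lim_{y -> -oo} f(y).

For large |y|, √(2*y^2 - 5*y - 2) ≈ √2·|y| and the denominator ≈ -2y.
Since y → −∞, |y| = −y, giving −√2/(-2) = √(2)/2.

√(2)/2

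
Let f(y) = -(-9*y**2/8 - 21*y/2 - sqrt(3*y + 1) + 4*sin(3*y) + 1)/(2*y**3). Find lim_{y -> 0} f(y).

315/32

Substitution gives 0/0 (the numerator vanishes to order 3).
Expand each term to order y^3: the coefficient of y^3 in −√(1 + 3y) is -27/16 and in 4·sin(3y) is -18.
Lower-order terms cancel with the polynomial part, so the numerator is (-315/16)·y^3 + o(y^3), and the limit is (-315/16)/(-2) = 315/32.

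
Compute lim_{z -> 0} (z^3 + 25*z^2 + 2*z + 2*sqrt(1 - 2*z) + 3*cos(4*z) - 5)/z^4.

Substitution gives 0/0; apply L'Hôpital's rule 4 times.
After differentiating numerator and denominator 4 times the quotient is (768*cos(4*z) - 30/(1 - 2*z)^(7/2))/(24); at z = 0 this is 123/4.

123/4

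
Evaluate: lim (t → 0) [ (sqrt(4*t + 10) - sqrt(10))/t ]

A 0/0 form; rationalise with √(10 + 4t) + √10. This collapses the numerator to 4t, leaving 4/(√(10 + 4t) + √10) → 4/(2√10) = √(10)/5.

√(10)/5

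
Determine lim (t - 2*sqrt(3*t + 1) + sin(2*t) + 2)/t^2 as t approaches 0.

9/4

Substitution gives 0/0 (the numerator vanishes to order 2).
Expand each term to order t^2: the coefficient of t^2 in sin(2t) is 0 and in -2·√(1 + 3t) is 9/4.
Lower-order terms cancel with the polynomial part, so the numerator is (9/4)·t^2 + o(t^2), and the limit is (9/4)/(1) = 9/4.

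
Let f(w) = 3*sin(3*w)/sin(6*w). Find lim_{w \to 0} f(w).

Substitution gives 0/0.
Divide numerator and denominator by w: sin(3w)/w → 3 and sin(6w)/w → 6, so the limit is 3·3/6 = 3/2.

3/2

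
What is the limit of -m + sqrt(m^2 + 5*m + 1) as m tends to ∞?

5/2

An ∞ − ∞ form. Rationalising with the conjugate, the difference becomes (5m + 1) / (√(m^2 + 5*m + 1) + m).
For large m the denominator behaves like 2·m, so the quotient tends to 5/2 = 5/2.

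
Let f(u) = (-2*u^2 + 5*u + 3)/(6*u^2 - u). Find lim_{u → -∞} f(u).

-1/3

Numerator and denominator both have degree 2.
Dividing every term by u^2, all lower-order terms vanish and the limit is the ratio of leading coefficients, -2/(6) = -1/3.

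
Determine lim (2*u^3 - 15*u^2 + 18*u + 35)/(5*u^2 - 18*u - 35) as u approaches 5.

9/16

Direct substitution gives 0/0, so factor. Both numerator and denominator have (u - 5) as a factor.
After cancelling, the expression reduces to (2*u^2 - 5*u - 7)/(5*u + 7).
Substituting u = 5 gives 9/16.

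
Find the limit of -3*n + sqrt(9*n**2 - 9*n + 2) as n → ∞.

-3/2

This has the form ∞ − ∞. Multiply and divide by the conjugate √(9*n^2 - 9*n + 2) + 3n.
That gives (-9n + 2) / (√(9*n^2 - 9*n + 2) + 3n).
Divide numerator and denominator by n: the limit is -9/(2·3) = -3/2.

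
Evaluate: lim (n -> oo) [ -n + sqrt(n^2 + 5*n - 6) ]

5/2

This has the form ∞ − ∞. Multiply and divide by the conjugate √(n^2 + 5*n - 6) + n.
That gives (5n - 6) / (√(n^2 + 5*n - 6) + n).
Divide numerator and denominator by n: the limit is 5/(2·1) = 5/2.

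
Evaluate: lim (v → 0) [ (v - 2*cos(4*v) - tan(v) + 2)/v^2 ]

Substitution gives 0/0; apply L'Hôpital's rule 2 times.
After differentiating numerator and denominator 2 times the quotient is (32*cos(4*v) - 2*tan(v)^3 - 2*tan(v))/(2); at v = 0 this is 16.

16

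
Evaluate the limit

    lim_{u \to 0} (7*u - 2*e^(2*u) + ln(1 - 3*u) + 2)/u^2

Substitution gives 0/0; apply L'Hôpital's rule 2 times.
After differentiating numerator and denominator 2 times the quotient is (-8*e^(2*u) - 9/(3*u - 1)^2)/(2); at u = 0 this is -17/2.

-17/2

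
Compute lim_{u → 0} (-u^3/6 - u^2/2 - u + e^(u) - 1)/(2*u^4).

1/48

Direct substitution gives 0/0.
Apply L'Hôpital: lim (-u^2/2 - u + e^(u) - 1)/(8*u^3), still 0/0.
Apply L'Hôpital: lim (-u + e^(u) - 1)/(24*u^2), still 0/0.
Apply L'Hôpital: lim (e^(u) - 1)/(48*u), still 0/0.
After 4 applications of L'Hôpital's rule the quotient is (e^(u))/(48); substituting u = 0 gives 1/48.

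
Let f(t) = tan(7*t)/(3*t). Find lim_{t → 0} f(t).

7/3

Substitution gives 0/0.
Since tan(u)/u → 1 as u → 0, tan(7t)/(7t) → 1 and the limit is 7/3.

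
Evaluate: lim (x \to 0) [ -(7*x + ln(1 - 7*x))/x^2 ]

Direct substitution gives 0/0.
Apply L'Hôpital: lim (7 - 7/(1 - 7*x))/(-2*x), still 0/0.
After 2 applications of L'Hôpital's rule the quotient is (-49/(1 - 7*x)^2)/(-2); substituting x = 0 gives 49/2.

49/2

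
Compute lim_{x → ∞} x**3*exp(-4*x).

0

Write as x^3/e^{4x}, an ∞/∞ form.
Exponential growth dominates any polynomial, so repeated L'Hôpital (or the standard result) gives 0.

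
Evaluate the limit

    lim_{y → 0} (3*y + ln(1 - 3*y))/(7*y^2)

Direct substitution gives 0/0.
Apply L'Hôpital: lim (3 - 3/(1 - 3*y))/(14*y), still 0/0.
After 2 applications of L'Hôpital's rule the quotient is (-9/(1 - 3*y)^2)/(14); substituting y = 0 gives -9/14.

-9/14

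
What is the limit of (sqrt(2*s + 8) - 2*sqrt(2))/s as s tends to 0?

Substitution gives 0/0. Multiply numerator and denominator by the conjugate √(8 + 2s) + √8.
The numerator becomes (8 + 2s) − 8 = 2s, so the expression simplifies to 2/(√(8 + 2s) + √8).
Letting s → 0 gives 2/(2√8) = √(2)/4.

√(2)/4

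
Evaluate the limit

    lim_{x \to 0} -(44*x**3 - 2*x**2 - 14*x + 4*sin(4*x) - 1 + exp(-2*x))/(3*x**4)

Substitution gives 0/0; apply L'Hôpital's rule 4 times.
After differentiating numerator and denominator 4 times the quotient is (1024*sin(4*x) + 16*e^(-2*x))/(-72); at x = 0 this is -2/9.

-2/9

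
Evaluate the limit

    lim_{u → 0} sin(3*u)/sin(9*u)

Substitution gives 0/0.
Divide numerator and denominator by u: sin(3u)/u → 3 and sin(9u)/u → 9, so the limit is 1·3/9 = 1/3.

1/3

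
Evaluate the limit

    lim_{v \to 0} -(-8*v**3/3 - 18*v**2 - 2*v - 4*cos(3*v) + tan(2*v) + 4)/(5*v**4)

27/10

Substitution gives 0/0; apply L'Hôpital's rule 4 times.
After differentiating numerator and denominator 4 times the quotient is (-324*cos(3*v) + 384*tan(2*v)^5 + 640*tan(2*v)^3 + 256*tan(2*v))/(-120); at v = 0 this is 27/10.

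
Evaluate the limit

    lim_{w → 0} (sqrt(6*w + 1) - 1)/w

Substitution gives 0/0. Multiply numerator and denominator by the conjugate √(1 + 6w) + √1.
The numerator becomes (1 + 6w) − 1 = 6w, so the expression simplifies to 6/(√(1 + 6w) + √1).
Letting w → 0 gives 6/(2√1) = 3.

3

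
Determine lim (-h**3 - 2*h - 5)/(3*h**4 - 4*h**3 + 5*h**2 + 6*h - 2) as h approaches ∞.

The denominator has degree 4 and the numerator degree 3. Dividing numerator and denominator by h^4 sends every term to 0 except the leading denominator term, so the limit is 0.

0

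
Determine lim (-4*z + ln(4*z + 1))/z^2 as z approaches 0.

Direct substitution gives 0/0.
Apply L'Hôpital: lim (-4 + 4/(4*z + 1))/(2*z), still 0/0.
After 2 applications of L'Hôpital's rule the quotient is (-16/(4*z + 1)^2)/(2); substituting z = 0 gives -8.

-8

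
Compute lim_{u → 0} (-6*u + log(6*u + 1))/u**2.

-18

Direct substitution gives 0/0.
Apply L'Hôpital: lim (-6 + 6/(6*u + 1))/(2*u), still 0/0.
After 2 applications of L'Hôpital's rule the quotient is (-36/(6*u + 1)^2)/(2); substituting u = 0 gives -18.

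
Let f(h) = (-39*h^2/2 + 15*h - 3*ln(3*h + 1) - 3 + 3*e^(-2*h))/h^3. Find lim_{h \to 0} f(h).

-31

Substitution gives 0/0 (the numerator vanishes to order 3).
Expand each term to order h^3: the coefficient of h^3 in 3·e^(-2h) is -4 and in -3·ln(1 + 3h) is -27.
Lower-order terms cancel with the polynomial part, so the numerator is (-31)·h^3 + o(h^3), and the limit is (-31)/(1) = -31.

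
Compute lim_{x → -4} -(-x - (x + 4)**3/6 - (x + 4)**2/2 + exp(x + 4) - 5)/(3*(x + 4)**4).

Direct substitution gives 0/0.
Apply L'Hôpital: lim (-x - (x + 4)^2/2 + e^(x + 4) - 5)/(-12*(x + 4)^3), still 0/0.
Apply L'Hôpital: lim (-x + e^(x + 4) - 5)/(-36*(x + 4)^2), still 0/0.
Apply L'Hôpital: lim (e^(x + 4) - 1)/(-72*x - 288), still 0/0.
After 4 applications of L'Hôpital's rule the quotient is (e^(x + 4))/(-72); substituting x = -4 gives -1/72.

-1/72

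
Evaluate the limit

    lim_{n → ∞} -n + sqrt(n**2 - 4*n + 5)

An ∞ − ∞ form. Rationalising with the conjugate, the difference becomes (-4n + 5) / (√(n^2 - 4*n + 5) + n).
For large n the denominator behaves like 2·n, so the quotient tends to -4/2 = -2.

-2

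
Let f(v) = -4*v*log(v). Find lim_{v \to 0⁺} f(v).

This is a 0·(−∞) form. Rewrite as -4·ln(v) / v^(−1) and apply L'Hôpital:
the derivative quotient is -4·(1/v) / (−1·v^(−2)) = (4/1)·v^1 → 0.

0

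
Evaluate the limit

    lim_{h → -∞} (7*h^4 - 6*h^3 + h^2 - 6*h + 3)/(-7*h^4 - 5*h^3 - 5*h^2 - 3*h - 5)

Numerator and denominator both have degree 4.
Dividing every term by h^4, all lower-order terms vanish and the limit is the ratio of leading coefficients, 7/(-7) = -1.

-1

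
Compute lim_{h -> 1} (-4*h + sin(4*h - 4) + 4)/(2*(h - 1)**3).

Direct substitution gives 0/0.
Apply L'Hôpital: lim (4*cos(4*h - 4) - 4)/(6*(h - 1)^2), still 0/0.
Apply L'Hôpital: lim (-16*sin(4*h - 4))/(12*h - 12), still 0/0.
After 3 applications of L'Hôpital's rule the quotient is (-64*cos(4*h - 4))/(12); substituting h = 1 gives -16/3.

-16/3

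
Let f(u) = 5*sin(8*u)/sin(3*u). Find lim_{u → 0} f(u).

Substitution gives 0/0.
Divide numerator and denominator by u: sin(8u)/u → 8 and sin(3u)/u → 3, so the limit is 5·8/3 = 40/3.

40/3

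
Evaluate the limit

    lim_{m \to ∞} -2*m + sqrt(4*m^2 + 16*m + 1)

An ∞ − ∞ form. Rationalising with the conjugate, the difference becomes (16m + 1) / (√(4*m^2 + 16*m + 1) + 2m).
For large m the denominator behaves like 2·2m, so the quotient tends to 16/4 = 4.

4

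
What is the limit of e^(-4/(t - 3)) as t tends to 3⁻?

As t → 3⁻, -4/(t - 3) → +∞, so e^(-4/(t - 3)) → ∞.

∞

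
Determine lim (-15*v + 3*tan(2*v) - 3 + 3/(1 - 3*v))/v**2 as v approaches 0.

Substitution gives 0/0 (the numerator vanishes to order 2).
Expand each term to order v^2: the coefficient of v^2 in 3·tan(2v) is 0 and in 3·1/(1 - 3v) is 27.
Lower-order terms cancel with the polynomial part, so the numerator is (27)·v^2 + o(v^2), and the limit is (27)/(1) = 27.

27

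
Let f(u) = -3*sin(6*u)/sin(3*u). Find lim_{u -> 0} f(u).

Substitution gives 0/0.
Divide numerator and denominator by u: sin(6u)/u → 6 and sin(3u)/u → 3, so the limit is -3·6/3 = -6.

-6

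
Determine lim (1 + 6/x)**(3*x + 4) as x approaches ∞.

Let L be the limit and take ln: ln L = lim (3x + 4)·ln(1 + 6/x) = lim (3x + 4)·(6/x + O(1/x²)) = 18.
Hence L = e^(18).

e^(18)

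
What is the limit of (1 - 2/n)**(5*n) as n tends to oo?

The base → 1 and the exponent → ∞: a 1^∞ form.
Take logarithms: (5n)·ln(1 - 2/n). Since ln(1+u) ~ u for small u, this behaves like (5n)·(-2/n) → -10.
So the limit is e^(-10).

e^(-10)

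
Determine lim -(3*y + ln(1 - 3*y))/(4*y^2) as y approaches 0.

Direct substitution gives 0/0.
Apply L'Hôpital: lim (3 - 3/(1 - 3*y))/(-8*y), still 0/0.
After 2 applications of L'Hôpital's rule the quotient is (-9/(1 - 3*y)^2)/(-8); substituting y = 0 gives 9/8.

9/8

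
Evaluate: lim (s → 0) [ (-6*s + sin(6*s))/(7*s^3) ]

-36/7

Direct substitution gives 0/0.
Apply L'Hôpital: lim (6*cos(6*s) - 6)/(21*s^2), still 0/0.
Apply L'Hôpital: lim (-36*sin(6*s))/(42*s), still 0/0.
After 3 applications of L'Hôpital's rule the quotient is (-216*cos(6*s))/(42); substituting s = 0 gives -36/7.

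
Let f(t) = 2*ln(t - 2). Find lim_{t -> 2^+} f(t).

-∞

As t → 2⁺, t - 2 → 0⁺ and ln(t - 2) → −∞.
Multiplying by 2 gives -∞.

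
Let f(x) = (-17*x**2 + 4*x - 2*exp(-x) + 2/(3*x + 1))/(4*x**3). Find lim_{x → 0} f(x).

Substitution gives 0/0 (the numerator vanishes to order 3).
Expand each term to order x^3: the coefficient of x^3 in 2·1/(1 + 3x) is -54 and in -2·e^(-x) is 1/3.
Lower-order terms cancel with the polynomial part, so the numerator is (-161/3)·x^3 + o(x^3), and the limit is (-161/3)/(4) = -161/12.

-161/12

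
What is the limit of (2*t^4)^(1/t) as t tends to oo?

Base → ∞ and exponent → 0: an ∞^0 form.
Take logs: (1/t)·ln(2·t^4) = (ln 2 + 4·ln t)/t → 0.
So the limit is e^0 = 1.

1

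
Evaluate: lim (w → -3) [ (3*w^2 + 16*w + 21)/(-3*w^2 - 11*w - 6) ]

Since w = -3 makes numerator and denominator zero, (w + 3) divides both.
Cancelling it gives (3*w + 7)/(-3*w - 2); now plug in w = -3 to get -2/7.

-2/7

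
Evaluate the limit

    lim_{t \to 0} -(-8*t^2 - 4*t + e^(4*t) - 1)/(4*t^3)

Direct substitution gives 0/0.
Apply L'Hôpital: lim (-16*t + 4*e^(4*t) - 4)/(-12*t^2), still 0/0.
Apply L'Hôpital: lim (16*e^(4*t) - 16)/(-24*t), still 0/0.
After 3 applications of L'Hôpital's rule the quotient is (64*e^(4*t))/(-24); substituting t = 0 gives -8/3.

-8/3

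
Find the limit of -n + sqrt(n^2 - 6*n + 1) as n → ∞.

-3

This has the form ∞ − ∞. Multiply and divide by the conjugate √(n^2 - 6*n + 1) + n.
That gives (-6n + 1) / (√(n^2 - 6*n + 1) + n).
Divide numerator and denominator by n: the limit is -6/(2·1) = -3.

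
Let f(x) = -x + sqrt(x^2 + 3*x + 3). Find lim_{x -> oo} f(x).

An ∞ − ∞ form. Rationalising with the conjugate, the difference becomes (3x + 3) / (√(x^2 + 3*x + 3) + x).
For large x the denominator behaves like 2·x, so the quotient tends to 3/2 = 3/2.

3/2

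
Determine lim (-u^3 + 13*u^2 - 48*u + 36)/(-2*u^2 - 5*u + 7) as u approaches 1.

25/9

Direct substitution gives 0/0, so factor. Both numerator and denominator have (u - 1) as a factor.
After cancelling, the expression reduces to (-u^2 + 12*u - 36)/(-2*u - 7).
Substituting u = 1 gives 25/9.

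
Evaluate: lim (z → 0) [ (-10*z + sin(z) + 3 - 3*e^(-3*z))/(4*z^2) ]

Substitution gives 0/0; apply L'Hôpital's rule 2 times.
After differentiating numerator and denominator 2 times the quotient is (-sin(z) - 27*e^(-3*z))/(8); at z = 0 this is -27/8.

-27/8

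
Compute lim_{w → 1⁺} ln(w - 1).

As w → 1⁺, w - 1 → 0⁺ and ln(w - 1) → −∞.
Multiplying by 1 gives -∞.

-∞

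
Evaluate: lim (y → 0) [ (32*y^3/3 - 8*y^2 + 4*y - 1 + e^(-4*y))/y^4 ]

Direct substitution gives 0/0.
Apply L'Hôpital: lim (32*y^2 - 16*y + 4 - 4*e^(-4*y))/(4*y^3), still 0/0.
Apply L'Hôpital: lim (64*y - 16 + 16*e^(-4*y))/(12*y^2), still 0/0.
Apply L'Hôpital: lim (64 - 64*e^(-4*y))/(24*y), still 0/0.
After 4 applications of L'Hôpital's rule the quotient is (256*e^(-4*y))/(24); substituting y = 0 gives 32/3.

32/3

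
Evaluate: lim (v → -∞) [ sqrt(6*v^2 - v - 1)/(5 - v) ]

For large |v|, √(6*v^2 - v - 1) ≈ √6·|v| and the denominator ≈ -v.
Since v → −∞, |v| = −v, giving −√6/(-1) = √(6).

√(6)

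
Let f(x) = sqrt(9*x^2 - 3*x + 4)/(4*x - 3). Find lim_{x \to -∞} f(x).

-3/4

For large |x|, √(9*x^2 - 3*x + 4) ≈ √9·|x| and the denominator ≈ 4x.
Since x → −∞, |x| = −x, giving −√9/(4) = -3/4.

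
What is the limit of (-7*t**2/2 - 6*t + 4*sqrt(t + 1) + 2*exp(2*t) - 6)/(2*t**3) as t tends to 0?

Substitution gives 0/0 (the numerator vanishes to order 3).
Expand each term to order t^3: the coefficient of t^3 in 4·√(1 + t) is 1/4 and in 2·e^(2t) is 8/3.
Lower-order terms cancel with the polynomial part, so the numerator is (35/12)·t^3 + o(t^3), and the limit is (35/12)/(2) = 35/24.

35/24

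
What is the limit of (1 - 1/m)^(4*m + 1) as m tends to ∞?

The base → 1 and the exponent → ∞: a 1^∞ form.
Take logarithms: (4m + 1)·ln(1 - 1/m). Since ln(1+u) ~ u for small u, this behaves like (4m)·(-1/m) → -4.
So the limit is e^(-4).

e^(-4)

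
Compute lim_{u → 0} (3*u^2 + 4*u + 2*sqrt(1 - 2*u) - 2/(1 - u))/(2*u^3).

-3/2

Substitution gives 0/0 (the numerator vanishes to order 3).
Expand each term to order u^3: the coefficient of u^3 in -2·1/(1 - u) is -2 and in 2·√(1 - 2u) is -1.
Lower-order terms cancel with the polynomial part, so the numerator is (-3)·u^3 + o(u^3), and the limit is (-3)/(2) = -3/2.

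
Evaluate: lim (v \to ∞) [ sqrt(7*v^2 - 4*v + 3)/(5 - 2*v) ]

-√(7)/2

For large |v|, √(7*v^2 - 4*v + 3) ≈ √7·|v| and the denominator ≈ -2v.
Since v → +∞, |v| = v, giving √7/(-2) = -√(7)/2.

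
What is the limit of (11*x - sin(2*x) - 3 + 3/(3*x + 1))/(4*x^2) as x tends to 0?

Substitution gives 0/0; apply L'Hôpital's rule 2 times.
After differentiating numerator and denominator 2 times the quotient is (4*sin(2*x) + 54/(3*x + 1)^3)/(8); at x = 0 this is 27/4.

27/4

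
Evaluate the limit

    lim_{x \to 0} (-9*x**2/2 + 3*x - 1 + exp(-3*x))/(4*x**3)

Direct substitution gives 0/0.
Apply L'Hôpital: lim (-9*x + 3 - 3*e^(-3*x))/(12*x^2), still 0/0.
Apply L'Hôpital: lim (-9 + 9*e^(-3*x))/(24*x), still 0/0.
After 3 applications of L'Hôpital's rule the quotient is (-27*e^(-3*x))/(24); substituting x = 0 gives -9/8.

-9/8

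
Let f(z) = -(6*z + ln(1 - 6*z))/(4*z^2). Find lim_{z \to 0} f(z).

Direct substitution gives 0/0.
Apply L'Hôpital: lim (6 - 6/(1 - 6*z))/(-8*z), still 0/0.
After 2 applications of L'Hôpital's rule the quotient is (-36/(1 - 6*z)^2)/(-8); substituting z = 0 gives 9/2.

9/2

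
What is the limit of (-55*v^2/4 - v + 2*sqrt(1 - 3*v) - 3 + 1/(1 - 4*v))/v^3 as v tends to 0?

Substitution gives 0/0 (the numerator vanishes to order 3).
Expand each term to order v^3: the coefficient of v^3 in 1/(1 - 4v) is 64 and in 2·√(1 - 3v) is -27/8.
Lower-order terms cancel with the polynomial part, so the numerator is (485/8)·v^3 + o(v^3), and the limit is (485/8)/(1) = 485/8.

485/8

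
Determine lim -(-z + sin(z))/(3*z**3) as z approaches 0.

Direct substitution gives 0/0.
Apply L'Hôpital: lim (cos(z) - 1)/(-9*z^2), still 0/0.
Apply L'Hôpital: lim (-sin(z))/(-18*z), still 0/0.
After 3 applications of L'Hôpital's rule the quotient is (-cos(z))/(-18); substituting z = 0 gives 1/18.

1/18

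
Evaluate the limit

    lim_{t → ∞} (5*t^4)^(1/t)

1

Base → ∞ and exponent → 0: an ∞^0 form.
Take logs: (1/t)·ln(5·t^4) = (ln 5 + 4·ln t)/t → 0.
So the limit is e^0 = 1.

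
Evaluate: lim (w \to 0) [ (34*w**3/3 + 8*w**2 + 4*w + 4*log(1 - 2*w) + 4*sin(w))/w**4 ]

-16

Substitution gives 0/0; apply L'Hôpital's rule 4 times.
After differentiating numerator and denominator 4 times the quotient is (4*sin(w) - 384/(2*w - 1)^4)/(24); at w = 0 this is -16.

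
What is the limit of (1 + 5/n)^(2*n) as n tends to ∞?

e^(10)

Let L be the limit and take ln: ln L = lim (2n)·ln(1 + 5/n) = lim (2n)·(5/n + O(1/n²)) = 10.
Hence L = e^(10).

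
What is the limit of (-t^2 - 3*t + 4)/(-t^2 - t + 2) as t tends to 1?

Since t = 1 makes numerator and denominator zero, (t - 1) divides both.
Cancelling it gives (-t - 4)/(-t - 2); now plug in t = 1 to get 5/3.

5/3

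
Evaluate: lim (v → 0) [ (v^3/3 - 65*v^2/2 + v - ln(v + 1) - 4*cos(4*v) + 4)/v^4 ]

-509/12

Substitution gives 0/0 (the numerator vanishes to order 4).
Expand each term to order v^4: the coefficient of v^4 in -4·cos(4v) is -128/3 and in −ln(1 + v) is 1/4.
Lower-order terms cancel with the polynomial part, so the numerator is (-509/12)·v^4 + o(v^4), and the limit is (-509/12)/(1) = -509/12.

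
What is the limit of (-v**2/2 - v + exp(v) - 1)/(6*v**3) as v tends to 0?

Direct substitution gives 0/0.
Apply L'Hôpital: lim (-v + e^(v) - 1)/(18*v^2), still 0/0.
Apply L'Hôpital: lim (e^(v) - 1)/(36*v), still 0/0.
After 3 applications of L'Hôpital's rule the quotient is (e^(v))/(36); substituting v = 0 gives 1/36.

1/36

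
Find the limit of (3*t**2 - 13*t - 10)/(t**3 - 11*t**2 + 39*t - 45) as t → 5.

Since t = 5 makes numerator and denominator zero, (t - 5) divides both.
Cancelling it gives (3*t + 2)/(t^2 - 6*t + 9); now plug in t = 5 to get 17/4.

17/4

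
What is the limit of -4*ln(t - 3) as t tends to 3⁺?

∞

As t → 3⁺, t - 3 → 0⁺ and ln(t - 3) → −∞.
Multiplying by -4 gives ∞.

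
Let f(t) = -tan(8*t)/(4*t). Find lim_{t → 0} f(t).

Substitution gives 0/0.
Since tan(u)/u → 1 as u → 0, tan(8t)/(8t) → 1 and the limit is 8/(-4) = -2.

-2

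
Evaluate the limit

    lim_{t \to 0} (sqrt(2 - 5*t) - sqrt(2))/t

-5*√(2)/4

A 0/0 form; rationalise with √(2 - 5t) + √2. This collapses the numerator to -5t, leaving -5/(√(2 - 5t) + √2) → -5/(2√2) = -5*√(2)/4.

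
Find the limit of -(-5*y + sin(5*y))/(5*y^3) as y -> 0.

25/6

Direct substitution gives 0/0.
Apply L'Hôpital: lim (5*cos(5*y) - 5)/(-15*y^2), still 0/0.
Apply L'Hôpital: lim (-25*sin(5*y))/(-30*y), still 0/0.
After 3 applications of L'Hôpital's rule the quotient is (-125*cos(5*y))/(-30); substituting y = 0 gives 25/6.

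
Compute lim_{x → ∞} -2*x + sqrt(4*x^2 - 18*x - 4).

-9/2

This has the form ∞ − ∞. Multiply and divide by the conjugate √(4*x^2 - 18*x - 4) + 2x.
That gives (-18x - 4) / (√(4*x^2 - 18*x - 4) + 2x).
Divide numerator and denominator by x: the limit is -18/(2·2) = -9/2.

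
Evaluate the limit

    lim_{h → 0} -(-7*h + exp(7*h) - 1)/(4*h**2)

-49/8

Direct substitution gives 0/0.
Apply L'Hôpital: lim (7*e^(7*h) - 7)/(-8*h), still 0/0.
After 2 applications of L'Hôpital's rule the quotient is (49*e^(7*h))/(-8); substituting h = 0 gives -49/8.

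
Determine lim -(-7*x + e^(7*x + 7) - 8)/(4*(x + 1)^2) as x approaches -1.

Direct substitution gives 0/0.
Apply L'Hôpital: lim (7*e^(7*x + 7) - 7)/(-8*x - 8), still 0/0.
After 2 applications of L'Hôpital's rule the quotient is (49*e^(7*x + 7))/(-8); substituting x = -1 gives -49/8.

-49/8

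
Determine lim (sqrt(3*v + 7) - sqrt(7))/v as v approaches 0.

3*√(7)/14

Substitution gives 0/0. Multiply numerator and denominator by the conjugate √(7 + 3v) + √7.
The numerator becomes (7 + 3v) − 7 = 3v, so the expression simplifies to 3/(√(7 + 3v) + √7).
Letting v → 0 gives 3/(2√7) = 3*√(7)/14.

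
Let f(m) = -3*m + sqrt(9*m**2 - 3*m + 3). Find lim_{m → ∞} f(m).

-1/2

This has the form ∞ − ∞. Multiply and divide by the conjugate √(9*m^2 - 3*m + 3) + 3m.
That gives (-3m + 3) / (√(9*m^2 - 3*m + 3) + 3m).
Divide numerator and denominator by m: the limit is -3/(2·3) = -1/2.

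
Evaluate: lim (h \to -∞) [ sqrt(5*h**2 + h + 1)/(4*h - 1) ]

For large |h|, √(5*h^2 + h + 1) ≈ √5·|h| and the denominator ≈ 4h.
Since h → −∞, |h| = −h, giving −√5/(4) = -√(5)/4.

-√(5)/4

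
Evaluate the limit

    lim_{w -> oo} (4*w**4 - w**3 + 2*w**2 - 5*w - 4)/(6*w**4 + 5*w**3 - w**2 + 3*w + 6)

2/3

Numerator and denominator both have degree 4.
Dividing every term by w^4, all lower-order terms vanish and the limit is the ratio of leading coefficients, 4/(6) = 2/3.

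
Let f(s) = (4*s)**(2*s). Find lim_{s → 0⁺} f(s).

Base → 0⁺ and exponent → 0⁺: a 0^0 form.
Take logs: 2s·ln(4s). This is 0·(−∞); rewriting as ln(4s)/(1/(2s)) and applying L'Hôpital gives 0.
Hence the limit is e^0 = 1.

1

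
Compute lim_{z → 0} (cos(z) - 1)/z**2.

Direct substitution gives 0/0.
Apply L'Hôpital: lim (-sin(z))/(2*z), still 0/0.
After 2 applications of L'Hôpital's rule the quotient is (-cos(z))/(2); substituting z = 0 gives -1/2.

-1/2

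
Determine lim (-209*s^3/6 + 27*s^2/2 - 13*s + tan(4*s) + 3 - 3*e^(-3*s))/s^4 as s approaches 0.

Substitution gives 0/0 (the numerator vanishes to order 4).
Expand each term to order s^4: the coefficient of s^4 in -3·e^(-3s) is -81/8 and in tan(4s) is 0.
Lower-order terms cancel with the polynomial part, so the numerator is (-81/8)·s^4 + o(s^4), and the limit is (-81/8)/(1) = -81/8.

-81/8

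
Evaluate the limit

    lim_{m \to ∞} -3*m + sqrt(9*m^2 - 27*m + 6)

This has the form ∞ − ∞. Multiply and divide by the conjugate √(9*m^2 - 27*m + 6) + 3m.
That gives (-27m + 6) / (√(9*m^2 - 27*m + 6) + 3m).
Divide numerator and denominator by m: the limit is -27/(2·3) = -9/2.

-9/2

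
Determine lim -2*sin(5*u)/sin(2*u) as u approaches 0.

Substitution gives 0/0.
Divide numerator and denominator by u: sin(5u)/u → 5 and sin(2u)/u → 2, so the limit is -2·5/2 = -5.

-5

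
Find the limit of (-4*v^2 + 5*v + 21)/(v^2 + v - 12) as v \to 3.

-19/7

Direct substitution gives 0/0, so factor. Both numerator and denominator have (v - 3) as a factor.
After cancelling, the expression reduces to (-4*v - 7)/(v + 4).
Substituting v = 3 gives -19/7.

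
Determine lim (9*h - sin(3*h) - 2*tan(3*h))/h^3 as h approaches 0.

Substitution gives 0/0 (the numerator vanishes to order 3).
Expand each term to order h^3: the coefficient of h^3 in −sin(3h) is 9/2 and in -2·tan(3h) is -18.
Lower-order terms cancel with the polynomial part, so the numerator is (-27/2)·h^3 + o(h^3), and the limit is (-27/2)/(1) = -27/2.

-27/2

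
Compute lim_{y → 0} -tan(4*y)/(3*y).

-4/3

Substitution gives 0/0.
Since tan(u)/u → 1 as u → 0, tan(4y)/(4y) → 1 and the limit is 4/(-3) = -4/3.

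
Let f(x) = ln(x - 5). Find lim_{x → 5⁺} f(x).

As x → 5⁺, x - 5 → 0⁺ and ln(x - 5) → −∞.
Multiplying by 1 gives -∞.

-∞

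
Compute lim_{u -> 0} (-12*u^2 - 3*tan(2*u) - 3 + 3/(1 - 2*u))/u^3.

Substitution gives 0/0; apply L'Hôpital's rule 3 times.
After differentiating numerator and denominator 3 times the quotient is (-96*tan(2*u)^2/cos(2*u)^2 - 48/cos(2*u)^4 + 144/(2*u - 1)^4)/(6); at u = 0 this is 16.

16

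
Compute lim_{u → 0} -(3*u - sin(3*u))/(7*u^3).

-9/14

Direct substitution gives 0/0.
Apply L'Hôpital: lim (3 - 3*cos(3*u))/(-21*u^2), still 0/0.
Apply L'Hôpital: lim (9*sin(3*u))/(-42*u), still 0/0.
After 3 applications of L'Hôpital's rule the quotient is (27*cos(3*u))/(-42); substituting u = 0 gives -9/14.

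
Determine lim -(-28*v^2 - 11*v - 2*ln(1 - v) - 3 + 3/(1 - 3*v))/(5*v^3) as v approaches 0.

-49/3

Substitution gives 0/0 (the numerator vanishes to order 3).
Expand each term to order v^3: the coefficient of v^3 in -2·ln(1 - v) is 2/3 and in 3·1/(1 - 3v) is 81.
Lower-order terms cancel with the polynomial part, so the numerator is (245/3)·v^3 + o(v^3), and the limit is (245/3)/(-5) = -49/3.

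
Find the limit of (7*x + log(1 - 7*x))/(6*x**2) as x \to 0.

-49/12

Direct substitution gives 0/0.
Apply L'Hôpital: lim (7 - 7/(1 - 7*x))/(12*x), still 0/0.
After 2 applications of L'Hôpital's rule the quotient is (-49/(1 - 7*x)^2)/(12); substituting x = 0 gives -49/12.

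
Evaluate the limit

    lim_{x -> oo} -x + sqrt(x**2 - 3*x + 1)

-3/2

This has the form ∞ − ∞. Multiply and divide by the conjugate √(x^2 - 3*x + 1) + x.
That gives (-3x + 1) / (√(x^2 - 3*x + 1) + x).
Divide numerator and denominator by x: the limit is -3/(2·1) = -3/2.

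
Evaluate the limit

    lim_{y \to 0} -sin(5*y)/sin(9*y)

-5/9

Substitution gives 0/0.
Divide numerator and denominator by y: sin(5y)/y → 5 and sin(9y)/y → 9, so the limit is -1·5/9 = -5/9.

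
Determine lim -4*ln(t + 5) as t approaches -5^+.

As t → -5⁺, t + 5 → 0⁺ and ln(t + 5) → −∞.
Multiplying by -4 gives ∞.

∞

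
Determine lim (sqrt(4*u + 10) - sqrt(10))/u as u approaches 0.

Substitution gives 0/0. Multiply numerator and denominator by the conjugate √(10 + 4u) + √10.
The numerator becomes (10 + 4u) − 10 = 4u, so the expression simplifies to 4/(√(10 + 4u) + √10).
Letting u → 0 gives 4/(2√10) = √(10)/5.

√(10)/5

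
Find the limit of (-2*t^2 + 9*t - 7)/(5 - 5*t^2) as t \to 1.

Direct substitution gives 0/0, so factor. Both numerator and denominator have (t - 1) as a factor.
After cancelling, the expression reduces to (7 - 2*t)/(-5*t - 5).
Substituting t = 1 gives -1/2.

-1/2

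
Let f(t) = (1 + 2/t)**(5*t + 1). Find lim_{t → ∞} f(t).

Let L be the limit and take ln: ln L = lim (5t + 1)·ln(1 + 2/t) = lim (5t + 1)·(2/t + O(1/t²)) = 10.
Hence L = e^(10).

e^(10)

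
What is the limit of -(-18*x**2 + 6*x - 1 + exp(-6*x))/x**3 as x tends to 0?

36

Direct substitution gives 0/0.
Apply L'Hôpital: lim (-36*x + 6 - 6*e^(-6*x))/(-3*x^2), still 0/0.
Apply L'Hôpital: lim (-36 + 36*e^(-6*x))/(-6*x), still 0/0.
After 3 applications of L'Hôpital's rule the quotient is (-216*e^(-6*x))/(-6); substituting x = 0 gives 36.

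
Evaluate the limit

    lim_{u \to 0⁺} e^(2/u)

As u → 0⁺, 2/(u) → +∞, so e^(2/(u)) → ∞.

∞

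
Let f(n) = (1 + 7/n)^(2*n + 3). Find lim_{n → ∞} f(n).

Write it as [(1 + 7/n)^n]^(2) · (1 + 7/n)^(3). The bracketed term tends to e^(7) and the second factor to 1, so the limit is e^(14).

e^(14)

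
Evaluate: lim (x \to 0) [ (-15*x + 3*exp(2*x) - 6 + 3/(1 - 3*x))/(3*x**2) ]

Substitution gives 0/0; apply L'Hôpital's rule 2 times.
After differentiating numerator and denominator 2 times the quotient is (12*e^(2*x) - 54/(3*x - 1)^3)/(6); at x = 0 this is 11.

11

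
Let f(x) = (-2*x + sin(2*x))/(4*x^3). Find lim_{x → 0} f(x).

-1/3

Direct substitution gives 0/0.
Apply L'Hôpital: lim (2*cos(2*x) - 2)/(12*x^2), still 0/0.
Apply L'Hôpital: lim (-4*sin(2*x))/(24*x), still 0/0.
After 3 applications of L'Hôpital's rule the quotient is (-8*cos(2*x))/(24); substituting x = 0 gives -1/3.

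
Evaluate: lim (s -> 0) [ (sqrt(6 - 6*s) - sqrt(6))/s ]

-√(6)/2

A 0/0 form; rationalise with √(6 - 6s) + √6. This collapses the numerator to -6s, leaving -6/(√(6 - 6s) + √6) → -6/(2√6) = -√(6)/2.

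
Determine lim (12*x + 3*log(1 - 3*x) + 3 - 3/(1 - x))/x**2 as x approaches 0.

-33/2

Substitution gives 0/0; apply L'Hôpital's rule 2 times.
After differentiating numerator and denominator 2 times the quotient is (-27/(3*x - 1)^2 + 6/(x - 1)^3)/(2); at x = 0 this is -33/2.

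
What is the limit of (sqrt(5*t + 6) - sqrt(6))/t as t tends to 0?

Substitution gives 0/0. Multiply numerator and denominator by the conjugate √(6 + 5t) + √6.
The numerator becomes (6 + 5t) − 6 = 5t, so the expression simplifies to 5/(√(6 + 5t) + √6).
Letting t → 0 gives 5/(2√6) = 5*√(6)/12.

5*√(6)/12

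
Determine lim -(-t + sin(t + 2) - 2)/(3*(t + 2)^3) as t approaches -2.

Direct substitution gives 0/0.
Apply L'Hôpital: lim (cos(t + 2) - 1)/(-9*(t + 2)^2), still 0/0.
Apply L'Hôpital: lim (-sin(t + 2))/(-18*t - 36), still 0/0.
After 3 applications of L'Hôpital's rule the quotient is (-cos(t + 2))/(-18); substituting t = -2 gives 1/18.

1/18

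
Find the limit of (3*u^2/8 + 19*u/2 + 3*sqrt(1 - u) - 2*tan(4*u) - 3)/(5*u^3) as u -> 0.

Substitution gives 0/0 (the numerator vanishes to order 3).
Expand each term to order u^3: the coefficient of u^3 in 3·√(1 - u) is -3/16 and in -2·tan(4u) is -128/3.
Lower-order terms cancel with the polynomial part, so the numerator is (-2057/48)·u^3 + o(u^3), and the limit is (-2057/48)/(5) = -2057/240.

-2057/240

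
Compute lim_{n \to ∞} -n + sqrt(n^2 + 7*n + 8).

An ∞ − ∞ form. Rationalising with the conjugate, the difference becomes (7n + 8) / (√(n^2 + 7*n + 8) + n).
For large n the denominator behaves like 2·n, so the quotient tends to 7/2 = 7/2.

7/2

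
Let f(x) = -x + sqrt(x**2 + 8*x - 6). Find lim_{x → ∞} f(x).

4

An ∞ − ∞ form. Rationalising with the conjugate, the difference becomes (8x - 6) / (√(x^2 + 8*x - 6) + x).
For large x the denominator behaves like 2·x, so the quotient tends to 8/2 = 4.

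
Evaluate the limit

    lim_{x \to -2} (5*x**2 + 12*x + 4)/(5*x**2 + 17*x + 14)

8/3

Since x = -2 makes numerator and denominator zero, (x + 2) divides both.
Cancelling it gives (5*x + 2)/(5*x + 7); now plug in x = -2 to get 8/3.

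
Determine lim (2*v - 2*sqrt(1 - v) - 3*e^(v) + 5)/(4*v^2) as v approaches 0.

-5/16

Substitution gives 0/0 (the numerator vanishes to order 2).
Expand each term to order v^2: the coefficient of v^2 in -2·√(1 - v) is 1/4 and in -3·e^(v) is -3/2.
Lower-order terms cancel with the polynomial part, so the numerator is (-5/4)·v^2 + o(v^2), and the limit is (-5/4)/(4) = -5/16.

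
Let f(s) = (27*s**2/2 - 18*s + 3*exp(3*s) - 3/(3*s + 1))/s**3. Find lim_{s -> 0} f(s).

Substitution gives 0/0; apply L'Hôpital's rule 3 times.
After differentiating numerator and denominator 3 times the quotient is (81*e^(3*s) + 486/(3*s + 1)^4)/(6); at s = 0 this is 189/2.

189/2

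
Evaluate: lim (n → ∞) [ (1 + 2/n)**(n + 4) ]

e^(2)

Let L be the limit and take ln: ln L = lim (n + 4)·ln(1 + 2/n) = lim (n + 4)·(2/n + O(1/n²)) = 2.
Hence L = e^(2).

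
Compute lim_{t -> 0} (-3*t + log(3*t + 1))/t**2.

-9/2

Direct substitution gives 0/0.
Apply L'Hôpital: lim (-3 + 3/(3*t + 1))/(2*t), still 0/0.
After 2 applications of L'Hôpital's rule the quotient is (-9/(3*t + 1)^2)/(2); substituting t = 0 gives -9/2.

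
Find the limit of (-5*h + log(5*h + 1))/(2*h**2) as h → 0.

-25/4

Direct substitution gives 0/0.
Apply L'Hôpital: lim (-5 + 5/(5*h + 1))/(4*h), still 0/0.
After 2 applications of L'Hôpital's rule the quotient is (-25/(5*h + 1)^2)/(4); substituting h = 0 gives -25/4.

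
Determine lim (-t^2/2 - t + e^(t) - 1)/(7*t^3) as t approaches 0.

Direct substitution gives 0/0.
Apply L'Hôpital: lim (-t + e^(t) - 1)/(21*t^2), still 0/0.
Apply L'Hôpital: lim (e^(t) - 1)/(42*t), still 0/0.
After 3 applications of L'Hôpital's rule the quotient is (e^(t))/(42); substituting t = 0 gives 1/42.

1/42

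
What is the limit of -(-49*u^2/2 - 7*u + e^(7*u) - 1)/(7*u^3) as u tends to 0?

Direct substitution gives 0/0.
Apply L'Hôpital: lim (-49*u + 7*e^(7*u) - 7)/(-21*u^2), still 0/0.
Apply L'Hôpital: lim (49*e^(7*u) - 49)/(-42*u), still 0/0.
After 3 applications of L'Hôpital's rule the quotient is (343*e^(7*u))/(-42); substituting u = 0 gives -49/6.

-49/6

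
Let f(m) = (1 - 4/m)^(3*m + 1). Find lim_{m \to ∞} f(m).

Write it as [(1 - 4/m)^m]^(3) · (1 - 4/m)^(1). The bracketed term tends to e^(-4) and the second factor to 1, so the limit is e^(-12).

e^(-12)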